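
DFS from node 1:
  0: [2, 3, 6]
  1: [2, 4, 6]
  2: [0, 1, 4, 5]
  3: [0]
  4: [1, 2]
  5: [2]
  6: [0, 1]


Visit 1, push [6, 4, 2]
Visit 2, push [5, 4, 0]
Visit 0, push [6, 3]
Visit 3, push []
Visit 6, push []
Visit 4, push []
Visit 5, push []

DFS order: [1, 2, 0, 3, 6, 4, 5]


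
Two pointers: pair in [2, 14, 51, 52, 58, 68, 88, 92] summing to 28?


lo=0(2)+hi=7(92)=94
lo=0(2)+hi=6(88)=90
lo=0(2)+hi=5(68)=70
lo=0(2)+hi=4(58)=60
lo=0(2)+hi=3(52)=54
lo=0(2)+hi=2(51)=53
lo=0(2)+hi=1(14)=16

No pair found


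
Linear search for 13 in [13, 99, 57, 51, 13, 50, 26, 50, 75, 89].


i=0: 13==13 found!

Found at 0, 1 comps


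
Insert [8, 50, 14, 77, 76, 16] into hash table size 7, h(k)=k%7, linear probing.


Insert 8: h=1 -> slot 1
Insert 50: h=1, 1 probes -> slot 2
Insert 14: h=0 -> slot 0
Insert 77: h=0, 3 probes -> slot 3
Insert 76: h=6 -> slot 6
Insert 16: h=2, 2 probes -> slot 4

Table: [14, 8, 50, 77, 16, None, 76]


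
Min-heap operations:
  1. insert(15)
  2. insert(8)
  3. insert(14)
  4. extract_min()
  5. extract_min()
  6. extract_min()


insert(15) -> [15]
insert(8) -> [8, 15]
insert(14) -> [8, 15, 14]
extract_min()->8, [14, 15]
extract_min()->14, [15]
extract_min()->15, []

Final heap: []


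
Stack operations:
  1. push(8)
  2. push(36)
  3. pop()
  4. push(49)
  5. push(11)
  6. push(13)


push(8) -> [8]
push(36) -> [8, 36]
pop()->36, [8]
push(49) -> [8, 49]
push(11) -> [8, 49, 11]
push(13) -> [8, 49, 11, 13]

Final stack: [8, 49, 11, 13]


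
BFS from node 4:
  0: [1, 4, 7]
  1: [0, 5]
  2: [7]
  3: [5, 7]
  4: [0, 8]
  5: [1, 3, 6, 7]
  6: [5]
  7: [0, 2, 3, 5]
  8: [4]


Visit 4, enqueue [0, 8]
Visit 0, enqueue [1, 7]
Visit 8, enqueue []
Visit 1, enqueue [5]
Visit 7, enqueue [2, 3]
Visit 5, enqueue [6]
Visit 2, enqueue []
Visit 3, enqueue []
Visit 6, enqueue []

BFS order: [4, 0, 8, 1, 7, 5, 2, 3, 6]


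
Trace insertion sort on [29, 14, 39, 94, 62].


Initial: [29, 14, 39, 94, 62]
Insert 14: [14, 29, 39, 94, 62]
Insert 39: [14, 29, 39, 94, 62]
Insert 94: [14, 29, 39, 94, 62]
Insert 62: [14, 29, 39, 62, 94]

Sorted: [14, 29, 39, 62, 94]


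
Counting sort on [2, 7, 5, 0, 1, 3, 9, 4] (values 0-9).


Input: [2, 7, 5, 0, 1, 3, 9, 4]
Counts: [1, 1, 1, 1, 1, 1, 0, 1, 0, 1]

Sorted: [0, 1, 2, 3, 4, 5, 7, 9]


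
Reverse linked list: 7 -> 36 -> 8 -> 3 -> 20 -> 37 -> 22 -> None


Step 1: curr=7, set curr.next=prev(None) | reversed so far: 7
Step 2: curr=36, set curr.next=prev(7) | reversed so far: 36 -> 7
Step 3: curr=8, set curr.next=prev(36) | reversed so far: 8 -> 36 -> 7
Step 4: curr=3, set curr.next=prev(8) | reversed so far: 3 -> 8 -> 36 -> 7
Step 5: curr=20, set curr.next=prev(3) | reversed so far: 20 -> 3 -> 8 -> 36 -> 7
Step 6: curr=37, set curr.next=prev(20) | reversed so far: 37 -> 20 -> 3 -> 8 -> 36 -> 7
Step 7: curr=22, set curr.next=prev(37) | reversed so far: 22 -> 37 -> 20 -> 3 -> 8 -> 36 -> 7

22 -> 37 -> 20 -> 3 -> 8 -> 36 -> 7 -> None


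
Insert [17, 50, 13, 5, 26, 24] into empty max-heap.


Insert 17: [17]
Insert 50: [50, 17]
Insert 13: [50, 17, 13]
Insert 5: [50, 17, 13, 5]
Insert 26: [50, 26, 13, 5, 17]
Insert 24: [50, 26, 24, 5, 17, 13]

Final heap: [50, 26, 24, 5, 17, 13]


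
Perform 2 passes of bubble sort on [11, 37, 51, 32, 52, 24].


Initial: [11, 37, 51, 32, 52, 24]
Pass 1: [11, 37, 32, 51, 24, 52] (2 swaps)
Pass 2: [11, 32, 37, 24, 51, 52] (2 swaps)

After 2 passes: [11, 32, 37, 24, 51, 52]


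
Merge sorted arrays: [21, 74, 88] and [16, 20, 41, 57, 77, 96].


Take 16 from B
Take 20 from B
Take 21 from A
Take 41 from B
Take 57 from B
Take 74 from A
Take 77 from B
Take 88 from A

Merged: [16, 20, 21, 41, 57, 74, 77, 88, 96]


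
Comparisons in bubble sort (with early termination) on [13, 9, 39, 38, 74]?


Algorithm: bubble sort (with early termination)
Input: [13, 9, 39, 38, 74]
Sorted: [9, 13, 38, 39, 74]

7


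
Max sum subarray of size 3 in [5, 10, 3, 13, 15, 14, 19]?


[0:3]: 18
[1:4]: 26
[2:5]: 31
[3:6]: 42
[4:7]: 48

Max: 48 at [4:7]


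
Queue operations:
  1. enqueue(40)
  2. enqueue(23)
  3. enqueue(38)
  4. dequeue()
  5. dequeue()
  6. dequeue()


enqueue(40) -> [40]
enqueue(23) -> [40, 23]
enqueue(38) -> [40, 23, 38]
dequeue()->40, [23, 38]
dequeue()->23, [38]
dequeue()->38, []

Final queue: []


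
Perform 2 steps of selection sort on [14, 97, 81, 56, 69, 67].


Initial: [14, 97, 81, 56, 69, 67]
Step 1: min=14 at 0
  Swap: [14, 97, 81, 56, 69, 67]
Step 2: min=56 at 3
  Swap: [14, 56, 81, 97, 69, 67]

After 2 steps: [14, 56, 81, 97, 69, 67]


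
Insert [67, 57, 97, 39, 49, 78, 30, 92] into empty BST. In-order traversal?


Insert 67: root
Insert 57: L from 67
Insert 97: R from 67
Insert 39: L from 67 -> L from 57
Insert 49: L from 67 -> L from 57 -> R from 39
Insert 78: R from 67 -> L from 97
Insert 30: L from 67 -> L from 57 -> L from 39
Insert 92: R from 67 -> L from 97 -> R from 78

In-order: [30, 39, 49, 57, 67, 78, 92, 97]


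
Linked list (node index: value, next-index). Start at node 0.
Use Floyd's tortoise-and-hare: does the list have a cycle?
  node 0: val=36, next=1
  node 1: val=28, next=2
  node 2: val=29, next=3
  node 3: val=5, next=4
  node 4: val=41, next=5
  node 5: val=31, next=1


Floyd's tortoise (slow, +1) and hare (fast, +2):
  init: slow=0, fast=0
  step 1: slow=1, fast=2
  step 2: slow=2, fast=4
  step 3: slow=3, fast=1
  step 4: slow=4, fast=3
  step 5: slow=5, fast=5
  slow == fast at node 5: cycle detected

Cycle: yes


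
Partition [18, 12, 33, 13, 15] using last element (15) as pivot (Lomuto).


Pivot: 15
  12 <= 15: swap -> [12, 18, 33, 13, 15]
  13 <= 15: swap -> [12, 13, 33, 18, 15]
Place pivot at 2: [12, 13, 15, 18, 33]

Partitioned: [12, 13, 15, 18, 33]


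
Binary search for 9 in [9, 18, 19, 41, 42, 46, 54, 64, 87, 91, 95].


Step 1: lo=0, hi=10, mid=5, val=46
Step 2: lo=0, hi=4, mid=2, val=19
Step 3: lo=0, hi=1, mid=0, val=9

Found at index 0


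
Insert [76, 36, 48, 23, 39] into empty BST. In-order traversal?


Insert 76: root
Insert 36: L from 76
Insert 48: L from 76 -> R from 36
Insert 23: L from 76 -> L from 36
Insert 39: L from 76 -> R from 36 -> L from 48

In-order: [23, 36, 39, 48, 76]


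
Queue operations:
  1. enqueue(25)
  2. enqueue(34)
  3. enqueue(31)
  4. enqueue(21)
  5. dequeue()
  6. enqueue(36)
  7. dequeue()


enqueue(25) -> [25]
enqueue(34) -> [25, 34]
enqueue(31) -> [25, 34, 31]
enqueue(21) -> [25, 34, 31, 21]
dequeue()->25, [34, 31, 21]
enqueue(36) -> [34, 31, 21, 36]
dequeue()->34, [31, 21, 36]

Final queue: [31, 21, 36]


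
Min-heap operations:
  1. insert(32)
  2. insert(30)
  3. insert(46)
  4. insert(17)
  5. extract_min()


insert(32) -> [32]
insert(30) -> [30, 32]
insert(46) -> [30, 32, 46]
insert(17) -> [17, 30, 46, 32]
extract_min()->17, [30, 32, 46]

Final heap: [30, 32, 46]


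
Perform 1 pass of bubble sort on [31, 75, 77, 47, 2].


Initial: [31, 75, 77, 47, 2]
Pass 1: [31, 75, 47, 2, 77] (2 swaps)

After 1 pass: [31, 75, 47, 2, 77]


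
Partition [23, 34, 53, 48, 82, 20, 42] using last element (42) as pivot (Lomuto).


Pivot: 42
  23 <= 42: advance i (no swap)
  34 <= 42: advance i (no swap)
  20 <= 42: swap -> [23, 34, 20, 48, 82, 53, 42]
Place pivot at 3: [23, 34, 20, 42, 82, 53, 48]

Partitioned: [23, 34, 20, 42, 82, 53, 48]


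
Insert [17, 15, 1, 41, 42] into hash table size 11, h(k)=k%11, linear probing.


Insert 17: h=6 -> slot 6
Insert 15: h=4 -> slot 4
Insert 1: h=1 -> slot 1
Insert 41: h=8 -> slot 8
Insert 42: h=9 -> slot 9

Table: [None, 1, None, None, 15, None, 17, None, 41, 42, None]


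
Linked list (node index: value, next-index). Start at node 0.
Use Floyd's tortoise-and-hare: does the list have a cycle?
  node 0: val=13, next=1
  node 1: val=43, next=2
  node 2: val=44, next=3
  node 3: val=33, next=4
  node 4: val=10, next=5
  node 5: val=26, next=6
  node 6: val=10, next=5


Floyd's tortoise (slow, +1) and hare (fast, +2):
  init: slow=0, fast=0
  step 1: slow=1, fast=2
  step 2: slow=2, fast=4
  step 3: slow=3, fast=6
  step 4: slow=4, fast=6
  step 5: slow=5, fast=6
  step 6: slow=6, fast=6
  slow == fast at node 6: cycle detected

Cycle: yes


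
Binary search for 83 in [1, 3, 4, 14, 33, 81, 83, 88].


Step 1: lo=0, hi=7, mid=3, val=14
Step 2: lo=4, hi=7, mid=5, val=81
Step 3: lo=6, hi=7, mid=6, val=83

Found at index 6


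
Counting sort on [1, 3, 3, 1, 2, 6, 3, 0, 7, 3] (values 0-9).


Input: [1, 3, 3, 1, 2, 6, 3, 0, 7, 3]
Counts: [1, 2, 1, 4, 0, 0, 1, 1, 0, 0]

Sorted: [0, 1, 1, 2, 3, 3, 3, 3, 6, 7]


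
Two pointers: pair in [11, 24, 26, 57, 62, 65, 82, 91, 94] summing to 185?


lo=0(11)+hi=8(94)=105
lo=1(24)+hi=8(94)=118
lo=2(26)+hi=8(94)=120
lo=3(57)+hi=8(94)=151
lo=4(62)+hi=8(94)=156
lo=5(65)+hi=8(94)=159
lo=6(82)+hi=8(94)=176
lo=7(91)+hi=8(94)=185

Yes: 91+94=185


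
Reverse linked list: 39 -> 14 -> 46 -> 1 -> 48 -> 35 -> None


Step 1: curr=39, set curr.next=prev(None) | reversed so far: 39
Step 2: curr=14, set curr.next=prev(39) | reversed so far: 14 -> 39
Step 3: curr=46, set curr.next=prev(14) | reversed so far: 46 -> 14 -> 39
Step 4: curr=1, set curr.next=prev(46) | reversed so far: 1 -> 46 -> 14 -> 39
Step 5: curr=48, set curr.next=prev(1) | reversed so far: 48 -> 1 -> 46 -> 14 -> 39
Step 6: curr=35, set curr.next=prev(48) | reversed so far: 35 -> 48 -> 1 -> 46 -> 14 -> 39

35 -> 48 -> 1 -> 46 -> 14 -> 39 -> None


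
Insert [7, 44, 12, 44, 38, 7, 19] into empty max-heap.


Insert 7: [7]
Insert 44: [44, 7]
Insert 12: [44, 7, 12]
Insert 44: [44, 44, 12, 7]
Insert 38: [44, 44, 12, 7, 38]
Insert 7: [44, 44, 12, 7, 38, 7]
Insert 19: [44, 44, 19, 7, 38, 7, 12]

Final heap: [44, 44, 19, 7, 38, 7, 12]


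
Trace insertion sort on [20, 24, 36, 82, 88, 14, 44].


Initial: [20, 24, 36, 82, 88, 14, 44]
Insert 24: [20, 24, 36, 82, 88, 14, 44]
Insert 36: [20, 24, 36, 82, 88, 14, 44]
Insert 82: [20, 24, 36, 82, 88, 14, 44]
Insert 88: [20, 24, 36, 82, 88, 14, 44]
Insert 14: [14, 20, 24, 36, 82, 88, 44]
Insert 44: [14, 20, 24, 36, 44, 82, 88]

Sorted: [14, 20, 24, 36, 44, 82, 88]


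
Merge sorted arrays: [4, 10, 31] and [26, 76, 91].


Take 4 from A
Take 10 from A
Take 26 from B
Take 31 from A

Merged: [4, 10, 26, 31, 76, 91]


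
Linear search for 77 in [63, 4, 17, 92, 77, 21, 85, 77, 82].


i=0: 63!=77
i=1: 4!=77
i=2: 17!=77
i=3: 92!=77
i=4: 77==77 found!

Found at 4, 5 comps


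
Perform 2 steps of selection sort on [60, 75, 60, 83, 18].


Initial: [60, 75, 60, 83, 18]
Step 1: min=18 at 4
  Swap: [18, 75, 60, 83, 60]
Step 2: min=60 at 2
  Swap: [18, 60, 75, 83, 60]

After 2 steps: [18, 60, 75, 83, 60]


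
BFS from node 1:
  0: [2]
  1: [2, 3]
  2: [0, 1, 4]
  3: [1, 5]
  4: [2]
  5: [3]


Visit 1, enqueue [2, 3]
Visit 2, enqueue [0, 4]
Visit 3, enqueue [5]
Visit 0, enqueue []
Visit 4, enqueue []
Visit 5, enqueue []

BFS order: [1, 2, 3, 0, 4, 5]


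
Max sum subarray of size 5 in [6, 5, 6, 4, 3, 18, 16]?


[0:5]: 24
[1:6]: 36
[2:7]: 47

Max: 47 at [2:7]


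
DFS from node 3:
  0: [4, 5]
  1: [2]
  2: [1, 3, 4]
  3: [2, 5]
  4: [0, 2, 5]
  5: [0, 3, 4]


Visit 3, push [5, 2]
Visit 2, push [4, 1]
Visit 1, push []
Visit 4, push [5, 0]
Visit 0, push [5]
Visit 5, push []

DFS order: [3, 2, 1, 4, 0, 5]


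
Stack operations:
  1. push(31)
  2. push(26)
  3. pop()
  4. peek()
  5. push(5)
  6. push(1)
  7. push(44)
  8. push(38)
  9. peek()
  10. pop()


push(31) -> [31]
push(26) -> [31, 26]
pop()->26, [31]
peek()->31
push(5) -> [31, 5]
push(1) -> [31, 5, 1]
push(44) -> [31, 5, 1, 44]
push(38) -> [31, 5, 1, 44, 38]
peek()->38
pop()->38, [31, 5, 1, 44]

Final stack: [31, 5, 1, 44]


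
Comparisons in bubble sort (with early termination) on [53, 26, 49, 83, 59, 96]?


Algorithm: bubble sort (with early termination)
Input: [53, 26, 49, 83, 59, 96]
Sorted: [26, 49, 53, 59, 83, 96]

9


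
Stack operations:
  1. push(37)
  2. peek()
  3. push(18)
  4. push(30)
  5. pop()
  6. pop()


push(37) -> [37]
peek()->37
push(18) -> [37, 18]
push(30) -> [37, 18, 30]
pop()->30, [37, 18]
pop()->18, [37]

Final stack: [37]


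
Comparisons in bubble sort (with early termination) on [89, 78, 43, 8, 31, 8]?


Algorithm: bubble sort (with early termination)
Input: [89, 78, 43, 8, 31, 8]
Sorted: [8, 8, 31, 43, 78, 89]

15


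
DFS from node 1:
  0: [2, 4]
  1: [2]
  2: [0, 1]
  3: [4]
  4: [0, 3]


Visit 1, push [2]
Visit 2, push [0]
Visit 0, push [4]
Visit 4, push [3]
Visit 3, push []

DFS order: [1, 2, 0, 4, 3]


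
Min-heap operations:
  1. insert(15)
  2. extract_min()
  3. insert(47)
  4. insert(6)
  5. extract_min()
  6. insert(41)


insert(15) -> [15]
extract_min()->15, []
insert(47) -> [47]
insert(6) -> [6, 47]
extract_min()->6, [47]
insert(41) -> [41, 47]

Final heap: [41, 47]


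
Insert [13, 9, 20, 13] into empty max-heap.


Insert 13: [13]
Insert 9: [13, 9]
Insert 20: [20, 9, 13]
Insert 13: [20, 13, 13, 9]

Final heap: [20, 13, 13, 9]


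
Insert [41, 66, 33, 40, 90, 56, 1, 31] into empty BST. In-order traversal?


Insert 41: root
Insert 66: R from 41
Insert 33: L from 41
Insert 40: L from 41 -> R from 33
Insert 90: R from 41 -> R from 66
Insert 56: R from 41 -> L from 66
Insert 1: L from 41 -> L from 33
Insert 31: L from 41 -> L from 33 -> R from 1

In-order: [1, 31, 33, 40, 41, 56, 66, 90]


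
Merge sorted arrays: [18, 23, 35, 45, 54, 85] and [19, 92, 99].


Take 18 from A
Take 19 from B
Take 23 from A
Take 35 from A
Take 45 from A
Take 54 from A
Take 85 from A

Merged: [18, 19, 23, 35, 45, 54, 85, 92, 99]


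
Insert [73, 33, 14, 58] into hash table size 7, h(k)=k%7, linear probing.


Insert 73: h=3 -> slot 3
Insert 33: h=5 -> slot 5
Insert 14: h=0 -> slot 0
Insert 58: h=2 -> slot 2

Table: [14, None, 58, 73, None, 33, None]


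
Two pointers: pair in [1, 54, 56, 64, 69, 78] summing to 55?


lo=0(1)+hi=5(78)=79
lo=0(1)+hi=4(69)=70
lo=0(1)+hi=3(64)=65
lo=0(1)+hi=2(56)=57
lo=0(1)+hi=1(54)=55

Yes: 1+54=55


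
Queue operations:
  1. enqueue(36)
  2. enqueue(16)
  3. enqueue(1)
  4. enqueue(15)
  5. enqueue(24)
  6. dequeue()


enqueue(36) -> [36]
enqueue(16) -> [36, 16]
enqueue(1) -> [36, 16, 1]
enqueue(15) -> [36, 16, 1, 15]
enqueue(24) -> [36, 16, 1, 15, 24]
dequeue()->36, [16, 1, 15, 24]

Final queue: [16, 1, 15, 24]


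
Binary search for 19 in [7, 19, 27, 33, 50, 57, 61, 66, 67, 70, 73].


Step 1: lo=0, hi=10, mid=5, val=57
Step 2: lo=0, hi=4, mid=2, val=27
Step 3: lo=0, hi=1, mid=0, val=7
Step 4: lo=1, hi=1, mid=1, val=19

Found at index 1


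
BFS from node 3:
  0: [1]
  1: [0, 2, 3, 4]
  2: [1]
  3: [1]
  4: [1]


Visit 3, enqueue [1]
Visit 1, enqueue [0, 2, 4]
Visit 0, enqueue []
Visit 2, enqueue []
Visit 4, enqueue []

BFS order: [3, 1, 0, 2, 4]


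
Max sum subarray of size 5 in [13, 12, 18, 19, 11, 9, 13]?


[0:5]: 73
[1:6]: 69
[2:7]: 70

Max: 73 at [0:5]


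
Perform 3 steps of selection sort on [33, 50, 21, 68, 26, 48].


Initial: [33, 50, 21, 68, 26, 48]
Step 1: min=21 at 2
  Swap: [21, 50, 33, 68, 26, 48]
Step 2: min=26 at 4
  Swap: [21, 26, 33, 68, 50, 48]
Step 3: min=33 at 2
  Swap: [21, 26, 33, 68, 50, 48]

After 3 steps: [21, 26, 33, 68, 50, 48]


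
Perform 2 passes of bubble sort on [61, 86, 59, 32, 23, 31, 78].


Initial: [61, 86, 59, 32, 23, 31, 78]
Pass 1: [61, 59, 32, 23, 31, 78, 86] (5 swaps)
Pass 2: [59, 32, 23, 31, 61, 78, 86] (4 swaps)

After 2 passes: [59, 32, 23, 31, 61, 78, 86]


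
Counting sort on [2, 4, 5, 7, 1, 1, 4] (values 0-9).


Input: [2, 4, 5, 7, 1, 1, 4]
Counts: [0, 2, 1, 0, 2, 1, 0, 1, 0, 0]

Sorted: [1, 1, 2, 4, 4, 5, 7]


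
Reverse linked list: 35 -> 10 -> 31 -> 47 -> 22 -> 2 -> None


Step 1: curr=35, set curr.next=prev(None) | reversed so far: 35
Step 2: curr=10, set curr.next=prev(35) | reversed so far: 10 -> 35
Step 3: curr=31, set curr.next=prev(10) | reversed so far: 31 -> 10 -> 35
Step 4: curr=47, set curr.next=prev(31) | reversed so far: 47 -> 31 -> 10 -> 35
Step 5: curr=22, set curr.next=prev(47) | reversed so far: 22 -> 47 -> 31 -> 10 -> 35
Step 6: curr=2, set curr.next=prev(22) | reversed so far: 2 -> 22 -> 47 -> 31 -> 10 -> 35

2 -> 22 -> 47 -> 31 -> 10 -> 35 -> None


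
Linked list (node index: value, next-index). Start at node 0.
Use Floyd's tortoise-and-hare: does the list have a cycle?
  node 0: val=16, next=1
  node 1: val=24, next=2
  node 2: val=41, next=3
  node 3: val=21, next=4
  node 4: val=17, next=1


Floyd's tortoise (slow, +1) and hare (fast, +2):
  init: slow=0, fast=0
  step 1: slow=1, fast=2
  step 2: slow=2, fast=4
  step 3: slow=3, fast=2
  step 4: slow=4, fast=4
  slow == fast at node 4: cycle detected

Cycle: yes


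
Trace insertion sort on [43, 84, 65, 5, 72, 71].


Initial: [43, 84, 65, 5, 72, 71]
Insert 84: [43, 84, 65, 5, 72, 71]
Insert 65: [43, 65, 84, 5, 72, 71]
Insert 5: [5, 43, 65, 84, 72, 71]
Insert 72: [5, 43, 65, 72, 84, 71]
Insert 71: [5, 43, 65, 71, 72, 84]

Sorted: [5, 43, 65, 71, 72, 84]


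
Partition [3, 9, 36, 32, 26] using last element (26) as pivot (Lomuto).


Pivot: 26
  3 <= 26: advance i (no swap)
  9 <= 26: advance i (no swap)
Place pivot at 2: [3, 9, 26, 32, 36]

Partitioned: [3, 9, 26, 32, 36]


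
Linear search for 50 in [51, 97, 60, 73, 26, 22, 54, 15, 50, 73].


i=0: 51!=50
i=1: 97!=50
i=2: 60!=50
i=3: 73!=50
i=4: 26!=50
i=5: 22!=50
i=6: 54!=50
i=7: 15!=50
i=8: 50==50 found!

Found at 8, 9 comps


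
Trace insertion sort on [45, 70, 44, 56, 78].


Initial: [45, 70, 44, 56, 78]
Insert 70: [45, 70, 44, 56, 78]
Insert 44: [44, 45, 70, 56, 78]
Insert 56: [44, 45, 56, 70, 78]
Insert 78: [44, 45, 56, 70, 78]

Sorted: [44, 45, 56, 70, 78]


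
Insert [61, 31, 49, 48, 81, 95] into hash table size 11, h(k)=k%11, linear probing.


Insert 61: h=6 -> slot 6
Insert 31: h=9 -> slot 9
Insert 49: h=5 -> slot 5
Insert 48: h=4 -> slot 4
Insert 81: h=4, 3 probes -> slot 7
Insert 95: h=7, 1 probes -> slot 8

Table: [None, None, None, None, 48, 49, 61, 81, 95, 31, None]


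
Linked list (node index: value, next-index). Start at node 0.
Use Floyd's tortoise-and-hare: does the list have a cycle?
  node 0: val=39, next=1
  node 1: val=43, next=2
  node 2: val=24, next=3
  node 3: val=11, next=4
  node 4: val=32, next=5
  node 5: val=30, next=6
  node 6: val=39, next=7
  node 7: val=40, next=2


Floyd's tortoise (slow, +1) and hare (fast, +2):
  init: slow=0, fast=0
  step 1: slow=1, fast=2
  step 2: slow=2, fast=4
  step 3: slow=3, fast=6
  step 4: slow=4, fast=2
  step 5: slow=5, fast=4
  step 6: slow=6, fast=6
  slow == fast at node 6: cycle detected

Cycle: yes


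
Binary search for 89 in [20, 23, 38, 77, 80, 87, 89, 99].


Step 1: lo=0, hi=7, mid=3, val=77
Step 2: lo=4, hi=7, mid=5, val=87
Step 3: lo=6, hi=7, mid=6, val=89

Found at index 6


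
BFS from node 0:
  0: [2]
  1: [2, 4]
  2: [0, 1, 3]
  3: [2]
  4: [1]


Visit 0, enqueue [2]
Visit 2, enqueue [1, 3]
Visit 1, enqueue [4]
Visit 3, enqueue []
Visit 4, enqueue []

BFS order: [0, 2, 1, 3, 4]


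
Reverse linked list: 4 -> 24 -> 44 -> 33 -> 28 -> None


Step 1: curr=4, set curr.next=prev(None) | reversed so far: 4
Step 2: curr=24, set curr.next=prev(4) | reversed so far: 24 -> 4
Step 3: curr=44, set curr.next=prev(24) | reversed so far: 44 -> 24 -> 4
Step 4: curr=33, set curr.next=prev(44) | reversed so far: 33 -> 44 -> 24 -> 4
Step 5: curr=28, set curr.next=prev(33) | reversed so far: 28 -> 33 -> 44 -> 24 -> 4

28 -> 33 -> 44 -> 24 -> 4 -> None


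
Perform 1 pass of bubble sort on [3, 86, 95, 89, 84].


Initial: [3, 86, 95, 89, 84]
Pass 1: [3, 86, 89, 84, 95] (2 swaps)

After 1 pass: [3, 86, 89, 84, 95]


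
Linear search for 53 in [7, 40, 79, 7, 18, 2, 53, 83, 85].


i=0: 7!=53
i=1: 40!=53
i=2: 79!=53
i=3: 7!=53
i=4: 18!=53
i=5: 2!=53
i=6: 53==53 found!

Found at 6, 7 comps


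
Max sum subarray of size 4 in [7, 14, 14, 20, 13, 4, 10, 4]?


[0:4]: 55
[1:5]: 61
[2:6]: 51
[3:7]: 47
[4:8]: 31

Max: 61 at [1:5]


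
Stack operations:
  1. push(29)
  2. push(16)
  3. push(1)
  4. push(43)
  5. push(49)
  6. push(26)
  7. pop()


push(29) -> [29]
push(16) -> [29, 16]
push(1) -> [29, 16, 1]
push(43) -> [29, 16, 1, 43]
push(49) -> [29, 16, 1, 43, 49]
push(26) -> [29, 16, 1, 43, 49, 26]
pop()->26, [29, 16, 1, 43, 49]

Final stack: [29, 16, 1, 43, 49]


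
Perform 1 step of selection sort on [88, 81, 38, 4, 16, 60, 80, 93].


Initial: [88, 81, 38, 4, 16, 60, 80, 93]
Step 1: min=4 at 3
  Swap: [4, 81, 38, 88, 16, 60, 80, 93]

After 1 step: [4, 81, 38, 88, 16, 60, 80, 93]


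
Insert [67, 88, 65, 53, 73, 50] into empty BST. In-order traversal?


Insert 67: root
Insert 88: R from 67
Insert 65: L from 67
Insert 53: L from 67 -> L from 65
Insert 73: R from 67 -> L from 88
Insert 50: L from 67 -> L from 65 -> L from 53

In-order: [50, 53, 65, 67, 73, 88]


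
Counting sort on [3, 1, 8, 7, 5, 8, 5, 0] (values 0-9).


Input: [3, 1, 8, 7, 5, 8, 5, 0]
Counts: [1, 1, 0, 1, 0, 2, 0, 1, 2, 0]

Sorted: [0, 1, 3, 5, 5, 7, 8, 8]


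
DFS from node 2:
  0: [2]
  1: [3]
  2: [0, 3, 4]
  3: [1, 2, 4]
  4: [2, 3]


Visit 2, push [4, 3, 0]
Visit 0, push []
Visit 3, push [4, 1]
Visit 1, push []
Visit 4, push []

DFS order: [2, 0, 3, 1, 4]


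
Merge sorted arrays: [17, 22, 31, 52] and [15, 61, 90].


Take 15 from B
Take 17 from A
Take 22 from A
Take 31 from A
Take 52 from A

Merged: [15, 17, 22, 31, 52, 61, 90]


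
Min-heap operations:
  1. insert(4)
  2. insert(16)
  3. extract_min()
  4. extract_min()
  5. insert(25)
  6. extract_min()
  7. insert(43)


insert(4) -> [4]
insert(16) -> [4, 16]
extract_min()->4, [16]
extract_min()->16, []
insert(25) -> [25]
extract_min()->25, []
insert(43) -> [43]

Final heap: [43]


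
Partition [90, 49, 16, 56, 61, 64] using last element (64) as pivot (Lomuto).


Pivot: 64
  49 <= 64: swap -> [49, 90, 16, 56, 61, 64]
  16 <= 64: swap -> [49, 16, 90, 56, 61, 64]
  56 <= 64: swap -> [49, 16, 56, 90, 61, 64]
  61 <= 64: swap -> [49, 16, 56, 61, 90, 64]
Place pivot at 4: [49, 16, 56, 61, 64, 90]

Partitioned: [49, 16, 56, 61, 64, 90]


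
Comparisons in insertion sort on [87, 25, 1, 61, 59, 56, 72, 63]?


Algorithm: insertion sort
Input: [87, 25, 1, 61, 59, 56, 72, 63]
Sorted: [1, 25, 56, 59, 61, 63, 72, 87]

17


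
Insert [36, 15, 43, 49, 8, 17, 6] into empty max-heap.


Insert 36: [36]
Insert 15: [36, 15]
Insert 43: [43, 15, 36]
Insert 49: [49, 43, 36, 15]
Insert 8: [49, 43, 36, 15, 8]
Insert 17: [49, 43, 36, 15, 8, 17]
Insert 6: [49, 43, 36, 15, 8, 17, 6]

Final heap: [49, 43, 36, 15, 8, 17, 6]


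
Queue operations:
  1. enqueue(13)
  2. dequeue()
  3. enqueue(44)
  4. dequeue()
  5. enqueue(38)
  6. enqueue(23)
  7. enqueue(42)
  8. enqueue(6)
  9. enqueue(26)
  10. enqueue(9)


enqueue(13) -> [13]
dequeue()->13, []
enqueue(44) -> [44]
dequeue()->44, []
enqueue(38) -> [38]
enqueue(23) -> [38, 23]
enqueue(42) -> [38, 23, 42]
enqueue(6) -> [38, 23, 42, 6]
enqueue(26) -> [38, 23, 42, 6, 26]
enqueue(9) -> [38, 23, 42, 6, 26, 9]

Final queue: [38, 23, 42, 6, 26, 9]


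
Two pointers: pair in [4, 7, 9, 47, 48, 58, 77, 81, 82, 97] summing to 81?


lo=0(4)+hi=9(97)=101
lo=0(4)+hi=8(82)=86
lo=0(4)+hi=7(81)=85
lo=0(4)+hi=6(77)=81

Yes: 4+77=81


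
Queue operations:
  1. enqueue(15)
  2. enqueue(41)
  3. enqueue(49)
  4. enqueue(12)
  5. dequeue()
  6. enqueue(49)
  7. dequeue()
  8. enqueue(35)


enqueue(15) -> [15]
enqueue(41) -> [15, 41]
enqueue(49) -> [15, 41, 49]
enqueue(12) -> [15, 41, 49, 12]
dequeue()->15, [41, 49, 12]
enqueue(49) -> [41, 49, 12, 49]
dequeue()->41, [49, 12, 49]
enqueue(35) -> [49, 12, 49, 35]

Final queue: [49, 12, 49, 35]


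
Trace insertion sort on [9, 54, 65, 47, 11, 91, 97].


Initial: [9, 54, 65, 47, 11, 91, 97]
Insert 54: [9, 54, 65, 47, 11, 91, 97]
Insert 65: [9, 54, 65, 47, 11, 91, 97]
Insert 47: [9, 47, 54, 65, 11, 91, 97]
Insert 11: [9, 11, 47, 54, 65, 91, 97]
Insert 91: [9, 11, 47, 54, 65, 91, 97]
Insert 97: [9, 11, 47, 54, 65, 91, 97]

Sorted: [9, 11, 47, 54, 65, 91, 97]


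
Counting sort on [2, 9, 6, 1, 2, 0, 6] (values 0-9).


Input: [2, 9, 6, 1, 2, 0, 6]
Counts: [1, 1, 2, 0, 0, 0, 2, 0, 0, 1]

Sorted: [0, 1, 2, 2, 6, 6, 9]


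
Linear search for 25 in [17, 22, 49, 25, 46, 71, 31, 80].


i=0: 17!=25
i=1: 22!=25
i=2: 49!=25
i=3: 25==25 found!

Found at 3, 4 comps


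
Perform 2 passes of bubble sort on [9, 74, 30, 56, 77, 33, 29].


Initial: [9, 74, 30, 56, 77, 33, 29]
Pass 1: [9, 30, 56, 74, 33, 29, 77] (4 swaps)
Pass 2: [9, 30, 56, 33, 29, 74, 77] (2 swaps)

After 2 passes: [9, 30, 56, 33, 29, 74, 77]


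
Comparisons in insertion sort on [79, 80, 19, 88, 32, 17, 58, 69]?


Algorithm: insertion sort
Input: [79, 80, 19, 88, 32, 17, 58, 69]
Sorted: [17, 19, 32, 58, 69, 79, 80, 88]

21


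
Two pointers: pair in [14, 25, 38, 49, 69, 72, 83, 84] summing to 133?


lo=0(14)+hi=7(84)=98
lo=1(25)+hi=7(84)=109
lo=2(38)+hi=7(84)=122
lo=3(49)+hi=7(84)=133

Yes: 49+84=133


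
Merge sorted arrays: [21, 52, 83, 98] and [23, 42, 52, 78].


Take 21 from A
Take 23 from B
Take 42 from B
Take 52 from A
Take 52 from B
Take 78 from B

Merged: [21, 23, 42, 52, 52, 78, 83, 98]


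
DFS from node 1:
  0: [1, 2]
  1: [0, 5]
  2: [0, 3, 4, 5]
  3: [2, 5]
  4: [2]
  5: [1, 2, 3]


Visit 1, push [5, 0]
Visit 0, push [2]
Visit 2, push [5, 4, 3]
Visit 3, push [5]
Visit 5, push []
Visit 4, push []

DFS order: [1, 0, 2, 3, 5, 4]


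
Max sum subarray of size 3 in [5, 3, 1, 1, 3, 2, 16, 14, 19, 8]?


[0:3]: 9
[1:4]: 5
[2:5]: 5
[3:6]: 6
[4:7]: 21
[5:8]: 32
[6:9]: 49
[7:10]: 41

Max: 49 at [6:9]


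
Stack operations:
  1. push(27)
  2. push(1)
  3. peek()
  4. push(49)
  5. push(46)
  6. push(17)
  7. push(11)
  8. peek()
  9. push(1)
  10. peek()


push(27) -> [27]
push(1) -> [27, 1]
peek()->1
push(49) -> [27, 1, 49]
push(46) -> [27, 1, 49, 46]
push(17) -> [27, 1, 49, 46, 17]
push(11) -> [27, 1, 49, 46, 17, 11]
peek()->11
push(1) -> [27, 1, 49, 46, 17, 11, 1]
peek()->1

Final stack: [27, 1, 49, 46, 17, 11, 1]


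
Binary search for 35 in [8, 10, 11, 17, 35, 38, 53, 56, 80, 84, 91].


Step 1: lo=0, hi=10, mid=5, val=38
Step 2: lo=0, hi=4, mid=2, val=11
Step 3: lo=3, hi=4, mid=3, val=17
Step 4: lo=4, hi=4, mid=4, val=35

Found at index 4


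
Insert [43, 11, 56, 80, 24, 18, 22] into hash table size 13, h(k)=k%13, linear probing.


Insert 43: h=4 -> slot 4
Insert 11: h=11 -> slot 11
Insert 56: h=4, 1 probes -> slot 5
Insert 80: h=2 -> slot 2
Insert 24: h=11, 1 probes -> slot 12
Insert 18: h=5, 1 probes -> slot 6
Insert 22: h=9 -> slot 9

Table: [None, None, 80, None, 43, 56, 18, None, None, 22, None, 11, 24]


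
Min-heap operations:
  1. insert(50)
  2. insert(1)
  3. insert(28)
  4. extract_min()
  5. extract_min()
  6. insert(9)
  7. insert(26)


insert(50) -> [50]
insert(1) -> [1, 50]
insert(28) -> [1, 50, 28]
extract_min()->1, [28, 50]
extract_min()->28, [50]
insert(9) -> [9, 50]
insert(26) -> [9, 50, 26]

Final heap: [9, 50, 26]


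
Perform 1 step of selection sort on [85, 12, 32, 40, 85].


Initial: [85, 12, 32, 40, 85]
Step 1: min=12 at 1
  Swap: [12, 85, 32, 40, 85]

After 1 step: [12, 85, 32, 40, 85]


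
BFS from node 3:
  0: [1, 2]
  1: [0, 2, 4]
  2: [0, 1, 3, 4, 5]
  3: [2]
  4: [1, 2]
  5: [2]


Visit 3, enqueue [2]
Visit 2, enqueue [0, 1, 4, 5]
Visit 0, enqueue []
Visit 1, enqueue []
Visit 4, enqueue []
Visit 5, enqueue []

BFS order: [3, 2, 0, 1, 4, 5]


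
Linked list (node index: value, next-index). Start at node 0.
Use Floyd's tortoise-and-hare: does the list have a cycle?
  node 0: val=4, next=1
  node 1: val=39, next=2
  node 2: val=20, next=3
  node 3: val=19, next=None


Floyd's tortoise (slow, +1) and hare (fast, +2):
  init: slow=0, fast=0
  step 1: slow=1, fast=2
  step 2: fast 2->3->None, no cycle

Cycle: no


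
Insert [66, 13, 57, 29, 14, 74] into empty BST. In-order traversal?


Insert 66: root
Insert 13: L from 66
Insert 57: L from 66 -> R from 13
Insert 29: L from 66 -> R from 13 -> L from 57
Insert 14: L from 66 -> R from 13 -> L from 57 -> L from 29
Insert 74: R from 66

In-order: [13, 14, 29, 57, 66, 74]


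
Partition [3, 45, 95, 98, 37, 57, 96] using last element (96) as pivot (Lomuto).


Pivot: 96
  3 <= 96: advance i (no swap)
  45 <= 96: advance i (no swap)
  95 <= 96: advance i (no swap)
  37 <= 96: swap -> [3, 45, 95, 37, 98, 57, 96]
  57 <= 96: swap -> [3, 45, 95, 37, 57, 98, 96]
Place pivot at 5: [3, 45, 95, 37, 57, 96, 98]

Partitioned: [3, 45, 95, 37, 57, 96, 98]


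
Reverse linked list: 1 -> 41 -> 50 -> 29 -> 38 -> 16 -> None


Step 1: curr=1, set curr.next=prev(None) | reversed so far: 1
Step 2: curr=41, set curr.next=prev(1) | reversed so far: 41 -> 1
Step 3: curr=50, set curr.next=prev(41) | reversed so far: 50 -> 41 -> 1
Step 4: curr=29, set curr.next=prev(50) | reversed so far: 29 -> 50 -> 41 -> 1
Step 5: curr=38, set curr.next=prev(29) | reversed so far: 38 -> 29 -> 50 -> 41 -> 1
Step 6: curr=16, set curr.next=prev(38) | reversed so far: 16 -> 38 -> 29 -> 50 -> 41 -> 1

16 -> 38 -> 29 -> 50 -> 41 -> 1 -> None


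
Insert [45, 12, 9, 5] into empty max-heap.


Insert 45: [45]
Insert 12: [45, 12]
Insert 9: [45, 12, 9]
Insert 5: [45, 12, 9, 5]

Final heap: [45, 12, 9, 5]


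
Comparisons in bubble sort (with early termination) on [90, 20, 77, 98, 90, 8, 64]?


Algorithm: bubble sort (with early termination)
Input: [90, 20, 77, 98, 90, 8, 64]
Sorted: [8, 20, 64, 77, 90, 90, 98]

21


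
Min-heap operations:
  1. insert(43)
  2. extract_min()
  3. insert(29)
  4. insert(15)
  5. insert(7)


insert(43) -> [43]
extract_min()->43, []
insert(29) -> [29]
insert(15) -> [15, 29]
insert(7) -> [7, 29, 15]

Final heap: [7, 29, 15]


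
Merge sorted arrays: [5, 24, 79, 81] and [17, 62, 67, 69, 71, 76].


Take 5 from A
Take 17 from B
Take 24 from A
Take 62 from B
Take 67 from B
Take 69 from B
Take 71 from B
Take 76 from B

Merged: [5, 17, 24, 62, 67, 69, 71, 76, 79, 81]


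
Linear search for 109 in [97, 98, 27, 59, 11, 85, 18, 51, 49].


i=0: 97!=109
i=1: 98!=109
i=2: 27!=109
i=3: 59!=109
i=4: 11!=109
i=5: 85!=109
i=6: 18!=109
i=7: 51!=109
i=8: 49!=109

Not found, 9 comps


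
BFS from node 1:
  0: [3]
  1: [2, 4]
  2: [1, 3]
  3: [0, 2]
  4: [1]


Visit 1, enqueue [2, 4]
Visit 2, enqueue [3]
Visit 4, enqueue []
Visit 3, enqueue [0]
Visit 0, enqueue []

BFS order: [1, 2, 4, 3, 0]


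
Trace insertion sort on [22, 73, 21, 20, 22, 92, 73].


Initial: [22, 73, 21, 20, 22, 92, 73]
Insert 73: [22, 73, 21, 20, 22, 92, 73]
Insert 21: [21, 22, 73, 20, 22, 92, 73]
Insert 20: [20, 21, 22, 73, 22, 92, 73]
Insert 22: [20, 21, 22, 22, 73, 92, 73]
Insert 92: [20, 21, 22, 22, 73, 92, 73]
Insert 73: [20, 21, 22, 22, 73, 73, 92]

Sorted: [20, 21, 22, 22, 73, 73, 92]


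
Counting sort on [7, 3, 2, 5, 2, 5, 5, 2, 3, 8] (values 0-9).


Input: [7, 3, 2, 5, 2, 5, 5, 2, 3, 8]
Counts: [0, 0, 3, 2, 0, 3, 0, 1, 1, 0]

Sorted: [2, 2, 2, 3, 3, 5, 5, 5, 7, 8]


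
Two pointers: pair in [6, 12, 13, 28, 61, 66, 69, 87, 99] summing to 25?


lo=0(6)+hi=8(99)=105
lo=0(6)+hi=7(87)=93
lo=0(6)+hi=6(69)=75
lo=0(6)+hi=5(66)=72
lo=0(6)+hi=4(61)=67
lo=0(6)+hi=3(28)=34
lo=0(6)+hi=2(13)=19
lo=1(12)+hi=2(13)=25

Yes: 12+13=25


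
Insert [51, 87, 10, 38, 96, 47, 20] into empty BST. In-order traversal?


Insert 51: root
Insert 87: R from 51
Insert 10: L from 51
Insert 38: L from 51 -> R from 10
Insert 96: R from 51 -> R from 87
Insert 47: L from 51 -> R from 10 -> R from 38
Insert 20: L from 51 -> R from 10 -> L from 38

In-order: [10, 20, 38, 47, 51, 87, 96]


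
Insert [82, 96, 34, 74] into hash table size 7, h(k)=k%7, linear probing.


Insert 82: h=5 -> slot 5
Insert 96: h=5, 1 probes -> slot 6
Insert 34: h=6, 1 probes -> slot 0
Insert 74: h=4 -> slot 4

Table: [34, None, None, None, 74, 82, 96]


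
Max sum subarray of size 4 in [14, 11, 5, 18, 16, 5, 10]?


[0:4]: 48
[1:5]: 50
[2:6]: 44
[3:7]: 49

Max: 50 at [1:5]


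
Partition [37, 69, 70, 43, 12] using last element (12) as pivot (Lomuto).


Pivot: 12
Place pivot at 0: [12, 69, 70, 43, 37]

Partitioned: [12, 69, 70, 43, 37]


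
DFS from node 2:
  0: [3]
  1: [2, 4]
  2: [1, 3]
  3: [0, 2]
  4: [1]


Visit 2, push [3, 1]
Visit 1, push [4]
Visit 4, push []
Visit 3, push [0]
Visit 0, push []

DFS order: [2, 1, 4, 3, 0]


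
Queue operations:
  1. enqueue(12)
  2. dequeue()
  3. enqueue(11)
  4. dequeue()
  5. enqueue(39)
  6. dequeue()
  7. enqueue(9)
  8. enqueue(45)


enqueue(12) -> [12]
dequeue()->12, []
enqueue(11) -> [11]
dequeue()->11, []
enqueue(39) -> [39]
dequeue()->39, []
enqueue(9) -> [9]
enqueue(45) -> [9, 45]

Final queue: [9, 45]


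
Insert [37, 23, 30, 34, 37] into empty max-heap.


Insert 37: [37]
Insert 23: [37, 23]
Insert 30: [37, 23, 30]
Insert 34: [37, 34, 30, 23]
Insert 37: [37, 37, 30, 23, 34]

Final heap: [37, 37, 30, 23, 34]


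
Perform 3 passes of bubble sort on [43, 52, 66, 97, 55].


Initial: [43, 52, 66, 97, 55]
Pass 1: [43, 52, 66, 55, 97] (1 swaps)
Pass 2: [43, 52, 55, 66, 97] (1 swaps)
Pass 3: [43, 52, 55, 66, 97] (0 swaps)

After 3 passes: [43, 52, 55, 66, 97]


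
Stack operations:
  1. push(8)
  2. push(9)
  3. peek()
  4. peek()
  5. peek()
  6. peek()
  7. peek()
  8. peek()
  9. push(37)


push(8) -> [8]
push(9) -> [8, 9]
peek()->9
peek()->9
peek()->9
peek()->9
peek()->9
peek()->9
push(37) -> [8, 9, 37]

Final stack: [8, 9, 37]


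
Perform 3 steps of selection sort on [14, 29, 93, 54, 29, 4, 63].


Initial: [14, 29, 93, 54, 29, 4, 63]
Step 1: min=4 at 5
  Swap: [4, 29, 93, 54, 29, 14, 63]
Step 2: min=14 at 5
  Swap: [4, 14, 93, 54, 29, 29, 63]
Step 3: min=29 at 4
  Swap: [4, 14, 29, 54, 93, 29, 63]

After 3 steps: [4, 14, 29, 54, 93, 29, 63]


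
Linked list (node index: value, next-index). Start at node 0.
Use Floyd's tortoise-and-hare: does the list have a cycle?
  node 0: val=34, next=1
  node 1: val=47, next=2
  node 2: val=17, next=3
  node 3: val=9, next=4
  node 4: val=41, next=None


Floyd's tortoise (slow, +1) and hare (fast, +2):
  init: slow=0, fast=0
  step 1: slow=1, fast=2
  step 2: slow=2, fast=4
  step 3: fast -> None, no cycle

Cycle: no


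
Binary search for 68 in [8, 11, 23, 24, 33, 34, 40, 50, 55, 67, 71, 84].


Step 1: lo=0, hi=11, mid=5, val=34
Step 2: lo=6, hi=11, mid=8, val=55
Step 3: lo=9, hi=11, mid=10, val=71
Step 4: lo=9, hi=9, mid=9, val=67

Not found


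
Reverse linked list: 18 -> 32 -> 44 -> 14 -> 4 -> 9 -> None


Step 1: curr=18, set curr.next=prev(None) | reversed so far: 18
Step 2: curr=32, set curr.next=prev(18) | reversed so far: 32 -> 18
Step 3: curr=44, set curr.next=prev(32) | reversed so far: 44 -> 32 -> 18
Step 4: curr=14, set curr.next=prev(44) | reversed so far: 14 -> 44 -> 32 -> 18
Step 5: curr=4, set curr.next=prev(14) | reversed so far: 4 -> 14 -> 44 -> 32 -> 18
Step 6: curr=9, set curr.next=prev(4) | reversed so far: 9 -> 4 -> 14 -> 44 -> 32 -> 18

9 -> 4 -> 14 -> 44 -> 32 -> 18 -> None


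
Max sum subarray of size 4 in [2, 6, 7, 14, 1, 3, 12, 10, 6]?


[0:4]: 29
[1:5]: 28
[2:6]: 25
[3:7]: 30
[4:8]: 26
[5:9]: 31

Max: 31 at [5:9]


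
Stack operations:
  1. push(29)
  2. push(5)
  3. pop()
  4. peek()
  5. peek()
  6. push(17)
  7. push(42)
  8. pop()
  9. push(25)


push(29) -> [29]
push(5) -> [29, 5]
pop()->5, [29]
peek()->29
peek()->29
push(17) -> [29, 17]
push(42) -> [29, 17, 42]
pop()->42, [29, 17]
push(25) -> [29, 17, 25]

Final stack: [29, 17, 25]


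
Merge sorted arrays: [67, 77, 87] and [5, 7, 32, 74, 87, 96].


Take 5 from B
Take 7 from B
Take 32 from B
Take 67 from A
Take 74 from B
Take 77 from A
Take 87 from A

Merged: [5, 7, 32, 67, 74, 77, 87, 87, 96]


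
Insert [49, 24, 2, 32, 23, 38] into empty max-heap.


Insert 49: [49]
Insert 24: [49, 24]
Insert 2: [49, 24, 2]
Insert 32: [49, 32, 2, 24]
Insert 23: [49, 32, 2, 24, 23]
Insert 38: [49, 32, 38, 24, 23, 2]

Final heap: [49, 32, 38, 24, 23, 2]


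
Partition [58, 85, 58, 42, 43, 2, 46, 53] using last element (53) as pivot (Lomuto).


Pivot: 53
  42 <= 53: swap -> [42, 85, 58, 58, 43, 2, 46, 53]
  43 <= 53: swap -> [42, 43, 58, 58, 85, 2, 46, 53]
  2 <= 53: swap -> [42, 43, 2, 58, 85, 58, 46, 53]
  46 <= 53: swap -> [42, 43, 2, 46, 85, 58, 58, 53]
Place pivot at 4: [42, 43, 2, 46, 53, 58, 58, 85]

Partitioned: [42, 43, 2, 46, 53, 58, 58, 85]


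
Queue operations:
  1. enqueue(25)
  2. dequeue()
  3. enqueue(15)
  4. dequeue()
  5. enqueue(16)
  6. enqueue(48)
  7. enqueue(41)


enqueue(25) -> [25]
dequeue()->25, []
enqueue(15) -> [15]
dequeue()->15, []
enqueue(16) -> [16]
enqueue(48) -> [16, 48]
enqueue(41) -> [16, 48, 41]

Final queue: [16, 48, 41]


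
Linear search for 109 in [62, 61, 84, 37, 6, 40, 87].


i=0: 62!=109
i=1: 61!=109
i=2: 84!=109
i=3: 37!=109
i=4: 6!=109
i=5: 40!=109
i=6: 87!=109

Not found, 7 comps


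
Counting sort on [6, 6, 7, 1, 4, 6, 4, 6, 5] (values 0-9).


Input: [6, 6, 7, 1, 4, 6, 4, 6, 5]
Counts: [0, 1, 0, 0, 2, 1, 4, 1, 0, 0]

Sorted: [1, 4, 4, 5, 6, 6, 6, 6, 7]


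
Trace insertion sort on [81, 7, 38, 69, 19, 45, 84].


Initial: [81, 7, 38, 69, 19, 45, 84]
Insert 7: [7, 81, 38, 69, 19, 45, 84]
Insert 38: [7, 38, 81, 69, 19, 45, 84]
Insert 69: [7, 38, 69, 81, 19, 45, 84]
Insert 19: [7, 19, 38, 69, 81, 45, 84]
Insert 45: [7, 19, 38, 45, 69, 81, 84]
Insert 84: [7, 19, 38, 45, 69, 81, 84]

Sorted: [7, 19, 38, 45, 69, 81, 84]


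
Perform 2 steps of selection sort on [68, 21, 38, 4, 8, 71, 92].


Initial: [68, 21, 38, 4, 8, 71, 92]
Step 1: min=4 at 3
  Swap: [4, 21, 38, 68, 8, 71, 92]
Step 2: min=8 at 4
  Swap: [4, 8, 38, 68, 21, 71, 92]

After 2 steps: [4, 8, 38, 68, 21, 71, 92]


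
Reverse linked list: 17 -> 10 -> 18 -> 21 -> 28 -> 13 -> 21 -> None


Step 1: curr=17, set curr.next=prev(None) | reversed so far: 17
Step 2: curr=10, set curr.next=prev(17) | reversed so far: 10 -> 17
Step 3: curr=18, set curr.next=prev(10) | reversed so far: 18 -> 10 -> 17
Step 4: curr=21, set curr.next=prev(18) | reversed so far: 21 -> 18 -> 10 -> 17
Step 5: curr=28, set curr.next=prev(21) | reversed so far: 28 -> 21 -> 18 -> 10 -> 17
Step 6: curr=13, set curr.next=prev(28) | reversed so far: 13 -> 28 -> 21 -> 18 -> 10 -> 17
Step 7: curr=21, set curr.next=prev(13) | reversed so far: 21 -> 13 -> 28 -> 21 -> 18 -> 10 -> 17

21 -> 13 -> 28 -> 21 -> 18 -> 10 -> 17 -> None


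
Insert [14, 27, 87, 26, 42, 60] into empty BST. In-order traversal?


Insert 14: root
Insert 27: R from 14
Insert 87: R from 14 -> R from 27
Insert 26: R from 14 -> L from 27
Insert 42: R from 14 -> R from 27 -> L from 87
Insert 60: R from 14 -> R from 27 -> L from 87 -> R from 42

In-order: [14, 26, 27, 42, 60, 87]


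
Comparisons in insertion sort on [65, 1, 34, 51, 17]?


Algorithm: insertion sort
Input: [65, 1, 34, 51, 17]
Sorted: [1, 17, 34, 51, 65]

9


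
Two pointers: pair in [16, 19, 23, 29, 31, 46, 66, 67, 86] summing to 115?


lo=0(16)+hi=8(86)=102
lo=1(19)+hi=8(86)=105
lo=2(23)+hi=8(86)=109
lo=3(29)+hi=8(86)=115

Yes: 29+86=115


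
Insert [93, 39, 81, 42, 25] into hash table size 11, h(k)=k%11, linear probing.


Insert 93: h=5 -> slot 5
Insert 39: h=6 -> slot 6
Insert 81: h=4 -> slot 4
Insert 42: h=9 -> slot 9
Insert 25: h=3 -> slot 3

Table: [None, None, None, 25, 81, 93, 39, None, None, 42, None]


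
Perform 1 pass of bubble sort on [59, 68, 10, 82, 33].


Initial: [59, 68, 10, 82, 33]
Pass 1: [59, 10, 68, 33, 82] (2 swaps)

After 1 pass: [59, 10, 68, 33, 82]


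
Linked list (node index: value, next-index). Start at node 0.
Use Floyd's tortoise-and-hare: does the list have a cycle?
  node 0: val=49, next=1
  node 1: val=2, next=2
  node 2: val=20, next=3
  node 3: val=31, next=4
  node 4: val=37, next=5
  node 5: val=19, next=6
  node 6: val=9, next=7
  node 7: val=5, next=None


Floyd's tortoise (slow, +1) and hare (fast, +2):
  init: slow=0, fast=0
  step 1: slow=1, fast=2
  step 2: slow=2, fast=4
  step 3: slow=3, fast=6
  step 4: fast 6->7->None, no cycle

Cycle: no
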